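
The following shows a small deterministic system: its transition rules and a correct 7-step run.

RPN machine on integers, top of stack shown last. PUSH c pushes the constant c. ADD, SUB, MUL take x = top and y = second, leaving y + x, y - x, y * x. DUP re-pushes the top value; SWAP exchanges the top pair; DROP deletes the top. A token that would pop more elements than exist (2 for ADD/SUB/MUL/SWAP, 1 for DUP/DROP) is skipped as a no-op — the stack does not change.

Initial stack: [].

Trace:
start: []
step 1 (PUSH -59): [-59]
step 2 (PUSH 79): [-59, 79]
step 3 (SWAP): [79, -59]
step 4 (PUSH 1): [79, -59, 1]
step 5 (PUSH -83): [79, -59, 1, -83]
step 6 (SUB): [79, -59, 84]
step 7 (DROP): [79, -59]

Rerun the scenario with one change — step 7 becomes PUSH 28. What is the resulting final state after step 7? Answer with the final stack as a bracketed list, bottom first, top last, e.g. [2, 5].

(re-executing from step 7 with the substitution; state before step 7: [79, -59, 84])
step 7 (PUSH 28): [79, -59, 84, 28]

[79, -59, 84, 28]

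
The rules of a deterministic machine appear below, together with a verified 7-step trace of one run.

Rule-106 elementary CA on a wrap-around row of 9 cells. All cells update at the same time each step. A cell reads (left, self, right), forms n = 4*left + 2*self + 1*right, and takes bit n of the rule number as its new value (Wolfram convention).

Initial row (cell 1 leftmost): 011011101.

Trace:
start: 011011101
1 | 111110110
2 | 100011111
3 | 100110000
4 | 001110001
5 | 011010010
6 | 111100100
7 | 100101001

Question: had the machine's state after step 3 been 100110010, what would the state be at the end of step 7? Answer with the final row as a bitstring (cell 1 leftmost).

state after step 3 := 100110010
4 | 001110101
5 | 011011010
6 | 111111100
7 | 100000101

100000101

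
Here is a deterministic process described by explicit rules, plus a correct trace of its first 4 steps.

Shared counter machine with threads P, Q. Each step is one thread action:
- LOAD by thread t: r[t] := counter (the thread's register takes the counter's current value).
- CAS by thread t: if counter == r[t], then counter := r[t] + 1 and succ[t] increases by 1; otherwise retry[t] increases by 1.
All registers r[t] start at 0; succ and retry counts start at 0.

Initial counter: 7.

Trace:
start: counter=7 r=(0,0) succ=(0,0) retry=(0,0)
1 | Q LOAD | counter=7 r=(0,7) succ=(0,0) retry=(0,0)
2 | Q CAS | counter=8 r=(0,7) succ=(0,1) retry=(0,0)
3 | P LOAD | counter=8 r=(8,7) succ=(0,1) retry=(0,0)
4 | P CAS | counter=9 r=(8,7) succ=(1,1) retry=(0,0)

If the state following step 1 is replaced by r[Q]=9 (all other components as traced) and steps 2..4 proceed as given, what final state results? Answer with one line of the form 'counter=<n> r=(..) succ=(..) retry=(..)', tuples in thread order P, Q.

state after step 1 := counter=7 r=(0,9) succ=(0,0) retry=(0,0)
2 | Q CAS | counter=7 r=(0,9) succ=(0,0) retry=(0,1)
3 | P LOAD | counter=7 r=(7,9) succ=(0,0) retry=(0,1)
4 | P CAS | counter=8 r=(7,9) succ=(1,0) retry=(0,1)

counter=8 r=(7,9) succ=(1,0) retry=(0,1)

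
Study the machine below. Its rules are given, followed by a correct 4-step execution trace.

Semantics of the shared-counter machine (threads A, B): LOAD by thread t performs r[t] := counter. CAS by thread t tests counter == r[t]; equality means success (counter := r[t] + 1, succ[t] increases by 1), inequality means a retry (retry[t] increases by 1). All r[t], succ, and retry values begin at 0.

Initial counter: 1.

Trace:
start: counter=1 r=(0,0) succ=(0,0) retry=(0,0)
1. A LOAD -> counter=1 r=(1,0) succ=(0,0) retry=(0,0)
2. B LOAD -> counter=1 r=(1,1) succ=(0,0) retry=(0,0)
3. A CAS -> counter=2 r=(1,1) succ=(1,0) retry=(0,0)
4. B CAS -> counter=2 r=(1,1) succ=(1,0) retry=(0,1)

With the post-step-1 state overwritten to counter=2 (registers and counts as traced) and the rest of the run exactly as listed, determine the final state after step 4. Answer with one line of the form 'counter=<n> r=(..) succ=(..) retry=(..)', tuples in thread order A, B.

state after step 1 := counter=2 r=(1,0) succ=(0,0) retry=(0,0)
2. B LOAD -> counter=2 r=(1,2) succ=(0,0) retry=(0,0)
3. A CAS -> counter=2 r=(1,2) succ=(0,0) retry=(1,0)
4. B CAS -> counter=3 r=(1,2) succ=(0,1) retry=(1,0)

counter=3 r=(1,2) succ=(0,1) retry=(1,0)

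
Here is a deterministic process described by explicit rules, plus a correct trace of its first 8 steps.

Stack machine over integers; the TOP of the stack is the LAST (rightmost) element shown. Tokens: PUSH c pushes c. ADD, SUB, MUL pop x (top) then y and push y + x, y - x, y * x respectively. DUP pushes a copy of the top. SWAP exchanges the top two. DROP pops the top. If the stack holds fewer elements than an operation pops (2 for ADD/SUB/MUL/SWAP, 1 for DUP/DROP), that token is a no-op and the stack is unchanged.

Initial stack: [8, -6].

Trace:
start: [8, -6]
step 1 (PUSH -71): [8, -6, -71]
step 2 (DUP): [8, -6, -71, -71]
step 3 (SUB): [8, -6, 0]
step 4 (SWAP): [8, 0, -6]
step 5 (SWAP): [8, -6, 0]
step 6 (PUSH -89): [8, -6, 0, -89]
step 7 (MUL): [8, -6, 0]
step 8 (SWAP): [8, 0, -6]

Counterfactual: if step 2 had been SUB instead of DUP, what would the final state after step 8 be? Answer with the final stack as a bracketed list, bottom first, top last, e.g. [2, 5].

[5073]

(re-executing from step 2 with the substitution; state before step 2: [8, -6, -71])
step 2 (SUB): [8, 65]
step 3 (SUB): [-57]
step 4 (SWAP): [-57]
step 5 (SWAP): [-57]
step 6 (PUSH -89): [-57, -89]
step 7 (MUL): [5073]
step 8 (SWAP): [5073]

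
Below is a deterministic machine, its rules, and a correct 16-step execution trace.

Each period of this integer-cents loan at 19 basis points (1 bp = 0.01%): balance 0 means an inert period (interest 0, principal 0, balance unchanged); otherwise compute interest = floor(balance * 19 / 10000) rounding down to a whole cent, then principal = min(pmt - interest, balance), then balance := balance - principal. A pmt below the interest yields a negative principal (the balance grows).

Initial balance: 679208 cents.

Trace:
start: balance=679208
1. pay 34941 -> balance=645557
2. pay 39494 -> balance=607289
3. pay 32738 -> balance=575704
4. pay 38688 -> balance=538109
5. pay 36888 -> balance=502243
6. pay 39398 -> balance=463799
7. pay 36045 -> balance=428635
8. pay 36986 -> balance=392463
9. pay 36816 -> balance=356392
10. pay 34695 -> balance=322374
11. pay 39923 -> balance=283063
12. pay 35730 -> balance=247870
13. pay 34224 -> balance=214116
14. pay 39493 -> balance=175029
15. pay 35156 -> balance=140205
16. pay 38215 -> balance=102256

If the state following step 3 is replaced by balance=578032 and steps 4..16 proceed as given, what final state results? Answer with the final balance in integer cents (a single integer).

104642

state after step 3 := balance=578032
4. pay 38688 -> balance=540442
5. pay 36888 -> balance=504580
6. pay 39398 -> balance=466140
7. pay 36045 -> balance=430980
8. pay 36986 -> balance=394812
9. pay 36816 -> balance=358746
10. pay 34695 -> balance=324732
11. pay 39923 -> balance=285425
12. pay 35730 -> balance=250237
13. pay 34224 -> balance=216488
14. pay 39493 -> balance=177406
15. pay 35156 -> balance=142587
16. pay 38215 -> balance=104642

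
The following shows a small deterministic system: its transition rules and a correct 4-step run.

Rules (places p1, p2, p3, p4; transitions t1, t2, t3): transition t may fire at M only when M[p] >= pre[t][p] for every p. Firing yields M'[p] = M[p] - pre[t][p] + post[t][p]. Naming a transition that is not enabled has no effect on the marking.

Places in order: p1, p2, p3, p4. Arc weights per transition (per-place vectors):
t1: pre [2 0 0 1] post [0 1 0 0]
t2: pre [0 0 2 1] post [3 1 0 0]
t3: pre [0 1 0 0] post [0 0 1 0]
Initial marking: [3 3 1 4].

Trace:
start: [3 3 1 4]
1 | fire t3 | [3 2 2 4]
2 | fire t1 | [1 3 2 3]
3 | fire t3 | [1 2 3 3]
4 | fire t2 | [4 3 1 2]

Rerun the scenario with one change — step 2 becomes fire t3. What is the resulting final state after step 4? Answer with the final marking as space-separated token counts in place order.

(re-executing from step 2 with the substitution; state before step 2: [3 2 2 4])
2 | fire t3 | [3 1 3 4]
3 | fire t3 | [3 0 4 4]
4 | fire t2 | [6 1 2 3]

6 1 2 3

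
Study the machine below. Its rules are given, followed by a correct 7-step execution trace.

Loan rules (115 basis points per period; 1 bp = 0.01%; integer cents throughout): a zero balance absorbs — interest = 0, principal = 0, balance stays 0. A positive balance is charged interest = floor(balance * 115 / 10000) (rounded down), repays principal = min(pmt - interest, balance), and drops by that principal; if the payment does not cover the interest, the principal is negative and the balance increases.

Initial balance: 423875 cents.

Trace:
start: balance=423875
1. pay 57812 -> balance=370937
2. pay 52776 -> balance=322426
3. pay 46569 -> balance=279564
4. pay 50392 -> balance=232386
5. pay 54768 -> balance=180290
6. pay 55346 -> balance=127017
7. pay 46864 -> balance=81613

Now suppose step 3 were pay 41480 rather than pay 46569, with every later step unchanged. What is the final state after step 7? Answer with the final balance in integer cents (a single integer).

(re-executing from step 3 with the substitution; state before step 3: balance=322426)
3. pay 41480 -> balance=284653
4. pay 50392 -> balance=237534
5. pay 54768 -> balance=185497
6. pay 55346 -> balance=132284
7. pay 46864 -> balance=86941

86941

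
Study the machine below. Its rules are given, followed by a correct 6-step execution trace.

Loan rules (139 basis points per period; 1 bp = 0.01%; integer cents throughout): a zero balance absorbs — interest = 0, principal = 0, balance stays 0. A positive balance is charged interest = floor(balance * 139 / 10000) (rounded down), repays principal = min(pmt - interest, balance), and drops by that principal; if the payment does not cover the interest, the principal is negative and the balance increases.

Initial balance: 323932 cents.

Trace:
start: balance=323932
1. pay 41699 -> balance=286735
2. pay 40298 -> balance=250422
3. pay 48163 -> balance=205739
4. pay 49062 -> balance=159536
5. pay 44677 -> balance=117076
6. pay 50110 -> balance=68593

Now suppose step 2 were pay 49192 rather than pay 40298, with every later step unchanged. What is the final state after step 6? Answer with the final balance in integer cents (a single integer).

59195

(re-executing from step 2 with the substitution; state before step 2: balance=286735)
2. pay 49192 -> balance=241528
3. pay 48163 -> balance=196722
4. pay 49062 -> balance=150394
5. pay 44677 -> balance=107807
6. pay 50110 -> balance=59195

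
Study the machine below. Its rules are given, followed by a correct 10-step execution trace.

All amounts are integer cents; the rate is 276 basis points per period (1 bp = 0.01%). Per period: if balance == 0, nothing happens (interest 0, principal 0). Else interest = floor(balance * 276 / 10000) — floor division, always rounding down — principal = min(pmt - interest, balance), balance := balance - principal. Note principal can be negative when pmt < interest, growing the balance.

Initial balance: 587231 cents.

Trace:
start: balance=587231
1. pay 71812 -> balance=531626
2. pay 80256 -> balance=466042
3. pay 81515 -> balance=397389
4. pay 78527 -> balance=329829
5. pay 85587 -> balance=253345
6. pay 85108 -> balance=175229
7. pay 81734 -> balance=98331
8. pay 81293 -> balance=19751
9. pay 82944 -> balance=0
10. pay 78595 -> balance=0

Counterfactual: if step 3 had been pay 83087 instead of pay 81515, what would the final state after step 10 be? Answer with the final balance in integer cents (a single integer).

(re-executing from step 3 with the substitution; state before step 3: balance=466042)
3. pay 83087 -> balance=395817
4. pay 78527 -> balance=328214
5. pay 85587 -> balance=251685
6. pay 85108 -> balance=173523
7. pay 81734 -> balance=96578
8. pay 81293 -> balance=17950
9. pay 82944 -> balance=0
10. pay 78595 -> balance=0

0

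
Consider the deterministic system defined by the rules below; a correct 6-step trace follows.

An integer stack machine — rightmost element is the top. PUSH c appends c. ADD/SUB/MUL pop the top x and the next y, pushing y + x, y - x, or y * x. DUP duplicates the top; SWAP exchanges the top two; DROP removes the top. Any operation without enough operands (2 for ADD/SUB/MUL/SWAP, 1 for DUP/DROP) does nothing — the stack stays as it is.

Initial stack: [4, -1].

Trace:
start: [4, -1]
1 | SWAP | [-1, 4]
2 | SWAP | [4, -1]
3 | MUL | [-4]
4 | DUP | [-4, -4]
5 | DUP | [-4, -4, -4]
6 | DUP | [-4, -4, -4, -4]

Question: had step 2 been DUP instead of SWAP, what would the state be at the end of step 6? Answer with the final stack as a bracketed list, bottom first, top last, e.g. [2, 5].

(re-executing from step 2 with the substitution; state before step 2: [-1, 4])
2 | DUP | [-1, 4, 4]
3 | MUL | [-1, 16]
4 | DUP | [-1, 16, 16]
5 | DUP | [-1, 16, 16, 16]
6 | DUP | [-1, 16, 16, 16, 16]

[-1, 16, 16, 16, 16]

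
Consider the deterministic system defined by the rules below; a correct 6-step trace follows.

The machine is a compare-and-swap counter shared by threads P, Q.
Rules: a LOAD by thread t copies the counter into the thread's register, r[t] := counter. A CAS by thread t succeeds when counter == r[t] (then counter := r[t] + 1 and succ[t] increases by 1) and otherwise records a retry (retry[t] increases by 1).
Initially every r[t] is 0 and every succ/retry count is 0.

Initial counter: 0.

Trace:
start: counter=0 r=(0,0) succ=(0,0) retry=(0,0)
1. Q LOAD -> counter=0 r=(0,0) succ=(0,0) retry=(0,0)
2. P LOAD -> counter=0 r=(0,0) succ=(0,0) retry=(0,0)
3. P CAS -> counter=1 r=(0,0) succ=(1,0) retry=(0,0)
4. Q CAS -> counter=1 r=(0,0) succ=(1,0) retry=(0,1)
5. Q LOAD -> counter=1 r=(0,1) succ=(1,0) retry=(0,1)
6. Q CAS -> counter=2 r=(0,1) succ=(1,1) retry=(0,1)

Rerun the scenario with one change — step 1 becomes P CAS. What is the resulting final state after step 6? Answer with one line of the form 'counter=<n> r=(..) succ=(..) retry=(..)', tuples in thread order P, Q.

counter=3 r=(1,2) succ=(2,1) retry=(0,1)

(re-executing from step 1 with the substitution; state before step 1: counter=0 r=(0,0) succ=(0,0) retry=(0,0))
1. P CAS -> counter=1 r=(0,0) succ=(1,0) retry=(0,0)
2. P LOAD -> counter=1 r=(1,0) succ=(1,0) retry=(0,0)
3. P CAS -> counter=2 r=(1,0) succ=(2,0) retry=(0,0)
4. Q CAS -> counter=2 r=(1,0) succ=(2,0) retry=(0,1)
5. Q LOAD -> counter=2 r=(1,2) succ=(2,0) retry=(0,1)
6. Q CAS -> counter=3 r=(1,2) succ=(2,1) retry=(0,1)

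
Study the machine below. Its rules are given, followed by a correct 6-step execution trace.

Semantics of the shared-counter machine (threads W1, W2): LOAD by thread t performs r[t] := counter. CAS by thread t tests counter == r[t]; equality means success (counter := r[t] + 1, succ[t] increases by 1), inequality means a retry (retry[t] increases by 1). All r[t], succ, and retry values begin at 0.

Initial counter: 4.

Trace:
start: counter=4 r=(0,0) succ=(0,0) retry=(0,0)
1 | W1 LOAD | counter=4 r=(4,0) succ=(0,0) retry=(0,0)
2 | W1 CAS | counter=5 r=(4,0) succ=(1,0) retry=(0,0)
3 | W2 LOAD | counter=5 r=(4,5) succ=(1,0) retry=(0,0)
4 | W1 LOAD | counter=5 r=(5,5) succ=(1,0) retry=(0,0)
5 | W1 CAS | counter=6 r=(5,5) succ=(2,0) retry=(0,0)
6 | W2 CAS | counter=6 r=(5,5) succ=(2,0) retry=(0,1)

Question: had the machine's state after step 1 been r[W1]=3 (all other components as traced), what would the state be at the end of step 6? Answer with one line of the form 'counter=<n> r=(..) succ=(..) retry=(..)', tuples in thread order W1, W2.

state after step 1 := counter=4 r=(3,0) succ=(0,0) retry=(0,0)
2 | W1 CAS | counter=4 r=(3,0) succ=(0,0) retry=(1,0)
3 | W2 LOAD | counter=4 r=(3,4) succ=(0,0) retry=(1,0)
4 | W1 LOAD | counter=4 r=(4,4) succ=(0,0) retry=(1,0)
5 | W1 CAS | counter=5 r=(4,4) succ=(1,0) retry=(1,0)
6 | W2 CAS | counter=5 r=(4,4) succ=(1,0) retry=(1,1)

counter=5 r=(4,4) succ=(1,0) retry=(1,1)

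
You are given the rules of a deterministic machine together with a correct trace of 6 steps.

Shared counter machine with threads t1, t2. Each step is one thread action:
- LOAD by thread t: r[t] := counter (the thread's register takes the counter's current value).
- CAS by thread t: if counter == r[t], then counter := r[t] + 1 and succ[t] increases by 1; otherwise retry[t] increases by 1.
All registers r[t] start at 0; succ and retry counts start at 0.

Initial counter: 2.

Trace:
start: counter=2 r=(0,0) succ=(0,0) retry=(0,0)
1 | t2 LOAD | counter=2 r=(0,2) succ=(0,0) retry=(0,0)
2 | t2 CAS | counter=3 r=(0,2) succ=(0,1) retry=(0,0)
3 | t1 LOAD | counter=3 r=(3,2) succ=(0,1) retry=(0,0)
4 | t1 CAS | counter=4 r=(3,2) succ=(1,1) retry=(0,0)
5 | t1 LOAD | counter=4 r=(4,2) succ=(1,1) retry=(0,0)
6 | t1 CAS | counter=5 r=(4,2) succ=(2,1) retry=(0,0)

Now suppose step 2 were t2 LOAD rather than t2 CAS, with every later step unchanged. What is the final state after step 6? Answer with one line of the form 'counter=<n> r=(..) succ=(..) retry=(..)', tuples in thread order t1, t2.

counter=4 r=(3,2) succ=(2,0) retry=(0,0)

(re-executing from step 2 with the substitution; state before step 2: counter=2 r=(0,2) succ=(0,0) retry=(0,0))
2 | t2 LOAD | counter=2 r=(0,2) succ=(0,0) retry=(0,0)
3 | t1 LOAD | counter=2 r=(2,2) succ=(0,0) retry=(0,0)
4 | t1 CAS | counter=3 r=(2,2) succ=(1,0) retry=(0,0)
5 | t1 LOAD | counter=3 r=(3,2) succ=(1,0) retry=(0,0)
6 | t1 CAS | counter=4 r=(3,2) succ=(2,0) retry=(0,0)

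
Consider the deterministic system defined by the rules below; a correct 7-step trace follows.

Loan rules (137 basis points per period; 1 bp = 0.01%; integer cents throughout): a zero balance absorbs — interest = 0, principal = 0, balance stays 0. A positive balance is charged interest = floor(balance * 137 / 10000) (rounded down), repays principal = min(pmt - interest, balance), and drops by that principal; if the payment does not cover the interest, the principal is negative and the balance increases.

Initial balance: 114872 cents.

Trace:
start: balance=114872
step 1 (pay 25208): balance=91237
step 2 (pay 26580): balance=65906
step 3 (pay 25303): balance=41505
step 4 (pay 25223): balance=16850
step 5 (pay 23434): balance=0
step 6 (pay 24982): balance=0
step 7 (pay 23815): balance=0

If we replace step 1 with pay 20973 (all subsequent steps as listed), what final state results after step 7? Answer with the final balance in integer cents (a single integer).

0

(re-executing from step 1 with the substitution; state before step 1: balance=114872)
step 1 (pay 20973): balance=95472
step 2 (pay 26580): balance=70199
step 3 (pay 25303): balance=45857
step 4 (pay 25223): balance=21262
step 5 (pay 23434): balance=0
step 6 (pay 24982): balance=0
step 7 (pay 23815): balance=0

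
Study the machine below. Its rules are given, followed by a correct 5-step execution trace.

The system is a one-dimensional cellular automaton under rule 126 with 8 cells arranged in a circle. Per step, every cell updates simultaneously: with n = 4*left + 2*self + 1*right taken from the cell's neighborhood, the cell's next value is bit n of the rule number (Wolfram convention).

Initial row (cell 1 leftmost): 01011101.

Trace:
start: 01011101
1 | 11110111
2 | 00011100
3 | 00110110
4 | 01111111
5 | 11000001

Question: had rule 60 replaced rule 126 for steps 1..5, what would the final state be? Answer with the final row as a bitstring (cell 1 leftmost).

(re-executing steps 1..5 under rule 60; state before step 1: 01011101)
1 | 11110011
2 | 00001010
3 | 00001111
4 | 10001000
5 | 11001100

11001100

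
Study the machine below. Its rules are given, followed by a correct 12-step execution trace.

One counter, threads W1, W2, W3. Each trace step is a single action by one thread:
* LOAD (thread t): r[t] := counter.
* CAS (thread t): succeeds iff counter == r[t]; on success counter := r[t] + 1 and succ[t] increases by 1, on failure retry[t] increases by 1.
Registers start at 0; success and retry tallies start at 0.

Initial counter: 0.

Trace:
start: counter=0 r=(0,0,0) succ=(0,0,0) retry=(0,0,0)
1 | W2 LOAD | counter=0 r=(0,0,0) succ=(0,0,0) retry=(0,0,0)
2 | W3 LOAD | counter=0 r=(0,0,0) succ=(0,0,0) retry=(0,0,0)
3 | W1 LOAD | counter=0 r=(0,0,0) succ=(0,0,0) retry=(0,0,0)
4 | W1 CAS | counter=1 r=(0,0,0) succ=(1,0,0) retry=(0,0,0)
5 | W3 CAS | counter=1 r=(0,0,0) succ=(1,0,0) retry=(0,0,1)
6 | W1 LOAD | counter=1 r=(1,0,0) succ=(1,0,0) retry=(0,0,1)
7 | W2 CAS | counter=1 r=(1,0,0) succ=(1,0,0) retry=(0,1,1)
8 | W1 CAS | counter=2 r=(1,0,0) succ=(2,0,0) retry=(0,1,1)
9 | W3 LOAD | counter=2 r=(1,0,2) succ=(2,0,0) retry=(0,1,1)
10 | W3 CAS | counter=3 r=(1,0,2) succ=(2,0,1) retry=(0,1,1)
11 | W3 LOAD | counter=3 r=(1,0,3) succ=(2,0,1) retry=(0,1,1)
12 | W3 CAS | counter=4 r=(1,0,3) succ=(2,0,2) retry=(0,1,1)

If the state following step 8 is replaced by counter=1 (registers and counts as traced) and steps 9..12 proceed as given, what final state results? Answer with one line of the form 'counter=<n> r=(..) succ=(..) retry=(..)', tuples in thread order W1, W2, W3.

state after step 8 := counter=1 r=(1,0,0) succ=(2,0,0) retry=(0,1,1)
9 | W3 LOAD | counter=1 r=(1,0,1) succ=(2,0,0) retry=(0,1,1)
10 | W3 CAS | counter=2 r=(1,0,1) succ=(2,0,1) retry=(0,1,1)
11 | W3 LOAD | counter=2 r=(1,0,2) succ=(2,0,1) retry=(0,1,1)
12 | W3 CAS | counter=3 r=(1,0,2) succ=(2,0,2) retry=(0,1,1)

counter=3 r=(1,0,2) succ=(2,0,2) retry=(0,1,1)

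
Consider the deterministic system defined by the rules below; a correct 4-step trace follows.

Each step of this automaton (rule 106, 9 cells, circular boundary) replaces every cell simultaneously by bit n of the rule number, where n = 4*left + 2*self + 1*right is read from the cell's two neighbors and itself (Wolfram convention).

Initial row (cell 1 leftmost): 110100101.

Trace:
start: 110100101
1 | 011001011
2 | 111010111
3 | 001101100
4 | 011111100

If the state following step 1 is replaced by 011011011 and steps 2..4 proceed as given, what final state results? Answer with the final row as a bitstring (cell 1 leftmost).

state after step 1 := 011011011
2 | 111111111
3 | 000000000
4 | 000000000

000000000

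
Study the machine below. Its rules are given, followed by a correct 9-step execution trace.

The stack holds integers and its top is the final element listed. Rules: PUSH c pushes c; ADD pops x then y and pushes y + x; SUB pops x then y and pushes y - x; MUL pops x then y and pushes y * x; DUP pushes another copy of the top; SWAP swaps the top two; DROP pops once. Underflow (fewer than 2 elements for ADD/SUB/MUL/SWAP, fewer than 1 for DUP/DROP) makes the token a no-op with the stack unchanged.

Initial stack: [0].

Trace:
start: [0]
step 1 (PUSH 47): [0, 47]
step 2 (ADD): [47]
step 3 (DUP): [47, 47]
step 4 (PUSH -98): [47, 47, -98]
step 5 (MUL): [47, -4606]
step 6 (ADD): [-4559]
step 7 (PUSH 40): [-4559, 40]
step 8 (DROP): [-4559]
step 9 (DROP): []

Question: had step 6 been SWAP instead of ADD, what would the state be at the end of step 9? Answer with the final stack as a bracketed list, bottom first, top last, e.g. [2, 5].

[-4606]

(re-executing from step 6 with the substitution; state before step 6: [47, -4606])
step 6 (SWAP): [-4606, 47]
step 7 (PUSH 40): [-4606, 47, 40]
step 8 (DROP): [-4606, 47]
step 9 (DROP): [-4606]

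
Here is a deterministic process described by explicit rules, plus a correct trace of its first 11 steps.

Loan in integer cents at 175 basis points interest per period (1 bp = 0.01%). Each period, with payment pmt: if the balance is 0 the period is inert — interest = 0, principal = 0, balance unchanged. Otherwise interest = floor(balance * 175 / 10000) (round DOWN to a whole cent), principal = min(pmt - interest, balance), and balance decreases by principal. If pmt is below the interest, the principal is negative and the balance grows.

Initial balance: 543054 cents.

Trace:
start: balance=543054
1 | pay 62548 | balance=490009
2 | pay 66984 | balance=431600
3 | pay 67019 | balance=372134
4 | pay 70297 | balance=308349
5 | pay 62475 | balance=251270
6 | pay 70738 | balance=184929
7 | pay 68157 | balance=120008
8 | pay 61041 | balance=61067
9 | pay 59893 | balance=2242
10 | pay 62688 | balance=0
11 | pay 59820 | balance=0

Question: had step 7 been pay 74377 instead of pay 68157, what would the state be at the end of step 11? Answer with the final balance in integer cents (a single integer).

0

(re-executing from step 7 with the substitution; state before step 7: balance=184929)
7 | pay 74377 | balance=113788
8 | pay 61041 | balance=54738
9 | pay 59893 | balance=0
10 | pay 62688 | balance=0
11 | pay 59820 | balance=0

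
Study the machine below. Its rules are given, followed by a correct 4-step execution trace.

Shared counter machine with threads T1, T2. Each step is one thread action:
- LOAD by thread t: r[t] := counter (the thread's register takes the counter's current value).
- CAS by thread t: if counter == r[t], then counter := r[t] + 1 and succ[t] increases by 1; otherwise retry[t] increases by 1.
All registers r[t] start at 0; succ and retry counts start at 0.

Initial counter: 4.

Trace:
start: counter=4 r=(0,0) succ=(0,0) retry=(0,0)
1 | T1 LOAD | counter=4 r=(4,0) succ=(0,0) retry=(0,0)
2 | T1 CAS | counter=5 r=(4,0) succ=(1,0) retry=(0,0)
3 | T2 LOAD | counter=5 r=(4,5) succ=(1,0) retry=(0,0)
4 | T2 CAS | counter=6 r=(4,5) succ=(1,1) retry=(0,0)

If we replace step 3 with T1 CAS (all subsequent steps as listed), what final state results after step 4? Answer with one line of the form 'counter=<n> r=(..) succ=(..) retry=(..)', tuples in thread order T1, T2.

(re-executing from step 3 with the substitution; state before step 3: counter=5 r=(4,0) succ=(1,0) retry=(0,0))
3 | T1 CAS | counter=5 r=(4,0) succ=(1,0) retry=(1,0)
4 | T2 CAS | counter=5 r=(4,0) succ=(1,0) retry=(1,1)

counter=5 r=(4,0) succ=(1,0) retry=(1,1)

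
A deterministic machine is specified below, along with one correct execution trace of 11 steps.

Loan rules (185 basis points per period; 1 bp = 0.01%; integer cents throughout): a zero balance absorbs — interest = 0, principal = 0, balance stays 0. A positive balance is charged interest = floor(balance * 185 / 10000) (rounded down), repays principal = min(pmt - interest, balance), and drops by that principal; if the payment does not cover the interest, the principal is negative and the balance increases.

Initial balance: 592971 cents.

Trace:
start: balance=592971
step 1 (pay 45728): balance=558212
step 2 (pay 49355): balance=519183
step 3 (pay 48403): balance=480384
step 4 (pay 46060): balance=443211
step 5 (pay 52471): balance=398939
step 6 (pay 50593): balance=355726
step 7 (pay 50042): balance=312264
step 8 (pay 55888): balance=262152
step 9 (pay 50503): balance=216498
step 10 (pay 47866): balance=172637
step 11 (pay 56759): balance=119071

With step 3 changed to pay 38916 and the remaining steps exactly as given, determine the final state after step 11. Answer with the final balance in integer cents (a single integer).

130058

(re-executing from step 3 with the substitution; state before step 3: balance=519183)
step 3 (pay 38916): balance=489871
step 4 (pay 46060): balance=452873
step 5 (pay 52471): balance=408780
step 6 (pay 50593): balance=365749
step 7 (pay 50042): balance=322473
step 8 (pay 55888): balance=272550
step 9 (pay 50503): balance=227089
step 10 (pay 47866): balance=183424
step 11 (pay 56759): balance=130058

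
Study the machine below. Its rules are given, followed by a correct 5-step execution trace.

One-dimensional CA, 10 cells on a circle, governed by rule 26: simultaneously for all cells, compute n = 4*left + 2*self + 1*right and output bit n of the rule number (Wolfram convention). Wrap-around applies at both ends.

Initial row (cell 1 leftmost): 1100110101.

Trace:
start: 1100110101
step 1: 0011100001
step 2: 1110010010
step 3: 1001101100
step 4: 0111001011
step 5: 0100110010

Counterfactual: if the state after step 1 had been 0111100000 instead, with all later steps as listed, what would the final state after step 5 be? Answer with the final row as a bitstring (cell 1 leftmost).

state after step 1 := 0111100000
step 2: 1100010000
step 3: 1010101001
step 4: 0000000111
step 5: 1000001100

1000001100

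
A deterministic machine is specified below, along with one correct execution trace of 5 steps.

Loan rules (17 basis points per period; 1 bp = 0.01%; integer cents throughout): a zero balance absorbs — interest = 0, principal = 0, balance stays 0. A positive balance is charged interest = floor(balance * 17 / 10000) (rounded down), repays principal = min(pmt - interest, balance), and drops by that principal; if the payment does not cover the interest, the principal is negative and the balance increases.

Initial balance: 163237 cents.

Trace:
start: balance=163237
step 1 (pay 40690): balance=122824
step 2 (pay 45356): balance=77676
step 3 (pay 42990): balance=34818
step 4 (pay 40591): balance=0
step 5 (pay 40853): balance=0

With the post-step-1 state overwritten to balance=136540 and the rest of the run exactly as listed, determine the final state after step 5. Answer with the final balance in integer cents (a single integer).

0

state after step 1 := balance=136540
step 2 (pay 45356): balance=91416
step 3 (pay 42990): balance=48581
step 4 (pay 40591): balance=8072
step 5 (pay 40853): balance=0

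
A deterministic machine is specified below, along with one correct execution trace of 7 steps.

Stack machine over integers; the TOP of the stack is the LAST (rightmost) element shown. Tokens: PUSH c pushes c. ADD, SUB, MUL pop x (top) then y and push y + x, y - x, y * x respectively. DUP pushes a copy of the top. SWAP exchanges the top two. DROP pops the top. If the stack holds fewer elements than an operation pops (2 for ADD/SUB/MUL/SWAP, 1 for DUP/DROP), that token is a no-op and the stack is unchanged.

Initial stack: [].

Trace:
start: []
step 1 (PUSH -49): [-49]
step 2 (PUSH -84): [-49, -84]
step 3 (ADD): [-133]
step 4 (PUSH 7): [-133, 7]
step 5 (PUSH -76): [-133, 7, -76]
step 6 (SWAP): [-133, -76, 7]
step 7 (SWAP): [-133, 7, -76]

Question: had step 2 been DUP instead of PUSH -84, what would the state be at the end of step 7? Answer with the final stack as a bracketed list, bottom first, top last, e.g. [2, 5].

(re-executing from step 2 with the substitution; state before step 2: [-49])
step 2 (DUP): [-49, -49]
step 3 (ADD): [-98]
step 4 (PUSH 7): [-98, 7]
step 5 (PUSH -76): [-98, 7, -76]
step 6 (SWAP): [-98, -76, 7]
step 7 (SWAP): [-98, 7, -76]

[-98, 7, -76]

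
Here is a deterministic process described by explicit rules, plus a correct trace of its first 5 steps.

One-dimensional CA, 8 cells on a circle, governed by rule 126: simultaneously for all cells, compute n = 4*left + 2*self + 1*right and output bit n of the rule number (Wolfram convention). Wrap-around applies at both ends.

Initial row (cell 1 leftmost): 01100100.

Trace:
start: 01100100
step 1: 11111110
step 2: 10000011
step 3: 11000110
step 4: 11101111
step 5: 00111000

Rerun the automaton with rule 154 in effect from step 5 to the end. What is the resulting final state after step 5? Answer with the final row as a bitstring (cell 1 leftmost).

11001111

(re-executing step 5 under rule 154; state before step 5: 11101111)
step 5: 11001111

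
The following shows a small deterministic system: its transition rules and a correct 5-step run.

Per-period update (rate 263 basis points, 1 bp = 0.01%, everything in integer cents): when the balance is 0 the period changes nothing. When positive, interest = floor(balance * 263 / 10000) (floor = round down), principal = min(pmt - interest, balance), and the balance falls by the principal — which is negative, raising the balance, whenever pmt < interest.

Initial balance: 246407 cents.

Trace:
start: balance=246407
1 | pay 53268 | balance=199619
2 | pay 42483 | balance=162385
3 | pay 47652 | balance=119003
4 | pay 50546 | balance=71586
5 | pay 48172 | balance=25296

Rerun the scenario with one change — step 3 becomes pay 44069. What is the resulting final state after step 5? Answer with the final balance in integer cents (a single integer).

(re-executing from step 3 with the substitution; state before step 3: balance=162385)
3 | pay 44069 | balance=122586
4 | pay 50546 | balance=75264
5 | pay 48172 | balance=29071

29071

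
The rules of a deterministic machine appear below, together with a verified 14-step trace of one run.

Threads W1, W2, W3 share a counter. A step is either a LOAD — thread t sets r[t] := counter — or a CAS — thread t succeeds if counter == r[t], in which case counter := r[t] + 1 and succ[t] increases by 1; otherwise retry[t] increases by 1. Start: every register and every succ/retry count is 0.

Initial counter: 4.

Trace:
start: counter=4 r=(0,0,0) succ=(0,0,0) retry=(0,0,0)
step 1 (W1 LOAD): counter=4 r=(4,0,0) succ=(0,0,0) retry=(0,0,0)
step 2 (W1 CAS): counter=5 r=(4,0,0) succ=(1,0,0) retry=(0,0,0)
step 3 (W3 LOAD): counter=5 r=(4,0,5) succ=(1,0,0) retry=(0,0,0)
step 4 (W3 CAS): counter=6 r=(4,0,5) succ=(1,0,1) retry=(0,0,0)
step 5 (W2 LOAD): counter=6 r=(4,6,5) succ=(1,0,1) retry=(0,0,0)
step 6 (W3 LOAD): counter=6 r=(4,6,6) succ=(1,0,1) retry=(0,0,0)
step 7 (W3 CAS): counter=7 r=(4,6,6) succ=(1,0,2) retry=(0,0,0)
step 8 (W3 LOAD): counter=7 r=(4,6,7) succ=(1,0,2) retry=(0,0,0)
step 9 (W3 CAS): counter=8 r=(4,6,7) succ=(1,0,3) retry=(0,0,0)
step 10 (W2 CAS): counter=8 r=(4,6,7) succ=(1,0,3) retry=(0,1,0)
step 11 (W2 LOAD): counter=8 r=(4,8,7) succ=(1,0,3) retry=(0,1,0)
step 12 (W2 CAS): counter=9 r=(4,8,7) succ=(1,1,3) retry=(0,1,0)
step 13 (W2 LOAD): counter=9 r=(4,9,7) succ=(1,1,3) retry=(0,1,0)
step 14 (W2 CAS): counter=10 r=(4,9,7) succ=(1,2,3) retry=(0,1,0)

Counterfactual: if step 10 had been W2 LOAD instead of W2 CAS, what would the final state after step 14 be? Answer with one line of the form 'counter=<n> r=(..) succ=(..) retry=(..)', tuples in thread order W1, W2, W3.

counter=10 r=(4,9,7) succ=(1,2,3) retry=(0,0,0)

(re-executing from step 10 with the substitution; state before step 10: counter=8 r=(4,6,7) succ=(1,0,3) retry=(0,0,0))
step 10 (W2 LOAD): counter=8 r=(4,8,7) succ=(1,0,3) retry=(0,0,0)
step 11 (W2 LOAD): counter=8 r=(4,8,7) succ=(1,0,3) retry=(0,0,0)
step 12 (W2 CAS): counter=9 r=(4,8,7) succ=(1,1,3) retry=(0,0,0)
step 13 (W2 LOAD): counter=9 r=(4,9,7) succ=(1,1,3) retry=(0,0,0)
step 14 (W2 CAS): counter=10 r=(4,9,7) succ=(1,2,3) retry=(0,0,0)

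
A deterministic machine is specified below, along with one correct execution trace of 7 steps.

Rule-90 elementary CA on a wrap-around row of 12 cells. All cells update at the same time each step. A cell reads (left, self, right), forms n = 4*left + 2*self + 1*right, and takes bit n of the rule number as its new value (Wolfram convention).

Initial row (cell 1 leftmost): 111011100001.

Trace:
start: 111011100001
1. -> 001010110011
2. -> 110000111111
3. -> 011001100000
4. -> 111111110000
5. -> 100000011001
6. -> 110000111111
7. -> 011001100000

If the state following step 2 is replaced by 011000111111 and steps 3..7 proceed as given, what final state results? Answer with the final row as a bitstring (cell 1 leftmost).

011101100001

state after step 2 := 011000111111
3. -> 011101100001
4. -> 010101110010
5. -> 100001011101
6. -> 110010010101
7. -> 011101100001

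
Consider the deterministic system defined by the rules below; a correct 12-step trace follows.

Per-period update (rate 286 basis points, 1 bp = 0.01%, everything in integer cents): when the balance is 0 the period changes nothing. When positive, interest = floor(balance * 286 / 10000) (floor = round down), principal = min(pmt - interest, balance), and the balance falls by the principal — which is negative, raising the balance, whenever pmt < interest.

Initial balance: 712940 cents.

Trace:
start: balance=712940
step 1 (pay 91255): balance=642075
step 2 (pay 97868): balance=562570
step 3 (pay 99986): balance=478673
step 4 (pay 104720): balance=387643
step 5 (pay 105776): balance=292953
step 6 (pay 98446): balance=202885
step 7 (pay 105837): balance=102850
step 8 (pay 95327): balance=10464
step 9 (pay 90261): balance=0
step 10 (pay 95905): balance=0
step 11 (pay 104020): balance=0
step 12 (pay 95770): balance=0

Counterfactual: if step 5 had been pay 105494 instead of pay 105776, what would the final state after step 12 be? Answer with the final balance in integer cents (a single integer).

(re-executing from step 5 with the substitution; state before step 5: balance=387643)
step 5 (pay 105494): balance=293235
step 6 (pay 98446): balance=203175
step 7 (pay 105837): balance=103148
step 8 (pay 95327): balance=10771
step 9 (pay 90261): balance=0
step 10 (pay 95905): balance=0
step 11 (pay 104020): balance=0
step 12 (pay 95770): balance=0

0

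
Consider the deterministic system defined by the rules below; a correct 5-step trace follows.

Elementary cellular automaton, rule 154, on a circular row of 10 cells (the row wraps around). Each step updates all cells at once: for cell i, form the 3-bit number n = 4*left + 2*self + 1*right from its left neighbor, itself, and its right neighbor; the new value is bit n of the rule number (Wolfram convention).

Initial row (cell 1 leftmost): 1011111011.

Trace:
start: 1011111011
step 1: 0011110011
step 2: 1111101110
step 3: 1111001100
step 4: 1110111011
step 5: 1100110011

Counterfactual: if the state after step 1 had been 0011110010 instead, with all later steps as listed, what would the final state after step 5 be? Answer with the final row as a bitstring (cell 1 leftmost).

1100100011

state after step 1 := 0011110010
step 2: 0111101101
step 3: 0111001000
step 4: 1110110100
step 5: 1100100011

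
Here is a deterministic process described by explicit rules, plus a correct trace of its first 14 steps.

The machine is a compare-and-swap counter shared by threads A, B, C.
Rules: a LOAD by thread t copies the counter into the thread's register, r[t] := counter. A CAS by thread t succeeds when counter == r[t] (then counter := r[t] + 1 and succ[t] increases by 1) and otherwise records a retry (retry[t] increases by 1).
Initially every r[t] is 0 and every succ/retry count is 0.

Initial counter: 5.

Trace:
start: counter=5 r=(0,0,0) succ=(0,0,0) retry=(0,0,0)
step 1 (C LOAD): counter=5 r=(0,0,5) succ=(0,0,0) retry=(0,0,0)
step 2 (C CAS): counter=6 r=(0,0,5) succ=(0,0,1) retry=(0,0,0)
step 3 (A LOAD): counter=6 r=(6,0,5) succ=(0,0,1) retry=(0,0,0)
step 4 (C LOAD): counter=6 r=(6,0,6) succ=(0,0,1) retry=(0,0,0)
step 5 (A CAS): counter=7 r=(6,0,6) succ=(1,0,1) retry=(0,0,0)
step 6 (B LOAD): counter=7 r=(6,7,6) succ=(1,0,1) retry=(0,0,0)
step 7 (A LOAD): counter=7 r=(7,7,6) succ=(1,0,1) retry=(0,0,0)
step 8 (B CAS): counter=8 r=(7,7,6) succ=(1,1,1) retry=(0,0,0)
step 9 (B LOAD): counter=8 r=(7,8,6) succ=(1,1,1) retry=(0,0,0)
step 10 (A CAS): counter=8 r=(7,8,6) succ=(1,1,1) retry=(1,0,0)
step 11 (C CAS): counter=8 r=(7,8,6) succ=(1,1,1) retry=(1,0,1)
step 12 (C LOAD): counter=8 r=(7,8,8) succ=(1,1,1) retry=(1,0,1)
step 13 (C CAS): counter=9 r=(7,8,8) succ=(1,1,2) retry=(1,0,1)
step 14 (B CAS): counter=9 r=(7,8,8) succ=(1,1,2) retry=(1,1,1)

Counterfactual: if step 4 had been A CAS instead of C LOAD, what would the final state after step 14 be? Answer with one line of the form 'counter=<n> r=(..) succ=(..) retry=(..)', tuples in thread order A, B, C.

(re-executing from step 4 with the substitution; state before step 4: counter=6 r=(6,0,5) succ=(0,0,1) retry=(0,0,0))
step 4 (A CAS): counter=7 r=(6,0,5) succ=(1,0,1) retry=(0,0,0)
step 5 (A CAS): counter=7 r=(6,0,5) succ=(1,0,1) retry=(1,0,0)
step 6 (B LOAD): counter=7 r=(6,7,5) succ=(1,0,1) retry=(1,0,0)
step 7 (A LOAD): counter=7 r=(7,7,5) succ=(1,0,1) retry=(1,0,0)
step 8 (B CAS): counter=8 r=(7,7,5) succ=(1,1,1) retry=(1,0,0)
step 9 (B LOAD): counter=8 r=(7,8,5) succ=(1,1,1) retry=(1,0,0)
step 10 (A CAS): counter=8 r=(7,8,5) succ=(1,1,1) retry=(2,0,0)
step 11 (C CAS): counter=8 r=(7,8,5) succ=(1,1,1) retry=(2,0,1)
step 12 (C LOAD): counter=8 r=(7,8,8) succ=(1,1,1) retry=(2,0,1)
step 13 (C CAS): counter=9 r=(7,8,8) succ=(1,1,2) retry=(2,0,1)
step 14 (B CAS): counter=9 r=(7,8,8) succ=(1,1,2) retry=(2,1,1)

counter=9 r=(7,8,8) succ=(1,1,2) retry=(2,1,1)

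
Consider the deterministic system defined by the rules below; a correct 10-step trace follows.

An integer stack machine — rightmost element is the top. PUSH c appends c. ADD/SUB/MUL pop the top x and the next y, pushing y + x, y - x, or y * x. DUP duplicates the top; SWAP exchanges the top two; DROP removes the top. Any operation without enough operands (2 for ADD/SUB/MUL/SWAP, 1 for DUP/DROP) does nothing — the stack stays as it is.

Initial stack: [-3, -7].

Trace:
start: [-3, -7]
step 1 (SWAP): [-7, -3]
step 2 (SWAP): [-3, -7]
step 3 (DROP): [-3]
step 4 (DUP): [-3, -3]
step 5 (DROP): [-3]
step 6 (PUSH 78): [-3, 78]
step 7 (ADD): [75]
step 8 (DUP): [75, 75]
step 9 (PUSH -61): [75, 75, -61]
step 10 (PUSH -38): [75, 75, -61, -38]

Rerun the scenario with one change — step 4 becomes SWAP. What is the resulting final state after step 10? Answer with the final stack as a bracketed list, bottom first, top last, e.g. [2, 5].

(re-executing from step 4 with the substitution; state before step 4: [-3])
step 4 (SWAP): [-3]
step 5 (DROP): []
step 6 (PUSH 78): [78]
step 7 (ADD): [78]
step 8 (DUP): [78, 78]
step 9 (PUSH -61): [78, 78, -61]
step 10 (PUSH -38): [78, 78, -61, -38]

[78, 78, -61, -38]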